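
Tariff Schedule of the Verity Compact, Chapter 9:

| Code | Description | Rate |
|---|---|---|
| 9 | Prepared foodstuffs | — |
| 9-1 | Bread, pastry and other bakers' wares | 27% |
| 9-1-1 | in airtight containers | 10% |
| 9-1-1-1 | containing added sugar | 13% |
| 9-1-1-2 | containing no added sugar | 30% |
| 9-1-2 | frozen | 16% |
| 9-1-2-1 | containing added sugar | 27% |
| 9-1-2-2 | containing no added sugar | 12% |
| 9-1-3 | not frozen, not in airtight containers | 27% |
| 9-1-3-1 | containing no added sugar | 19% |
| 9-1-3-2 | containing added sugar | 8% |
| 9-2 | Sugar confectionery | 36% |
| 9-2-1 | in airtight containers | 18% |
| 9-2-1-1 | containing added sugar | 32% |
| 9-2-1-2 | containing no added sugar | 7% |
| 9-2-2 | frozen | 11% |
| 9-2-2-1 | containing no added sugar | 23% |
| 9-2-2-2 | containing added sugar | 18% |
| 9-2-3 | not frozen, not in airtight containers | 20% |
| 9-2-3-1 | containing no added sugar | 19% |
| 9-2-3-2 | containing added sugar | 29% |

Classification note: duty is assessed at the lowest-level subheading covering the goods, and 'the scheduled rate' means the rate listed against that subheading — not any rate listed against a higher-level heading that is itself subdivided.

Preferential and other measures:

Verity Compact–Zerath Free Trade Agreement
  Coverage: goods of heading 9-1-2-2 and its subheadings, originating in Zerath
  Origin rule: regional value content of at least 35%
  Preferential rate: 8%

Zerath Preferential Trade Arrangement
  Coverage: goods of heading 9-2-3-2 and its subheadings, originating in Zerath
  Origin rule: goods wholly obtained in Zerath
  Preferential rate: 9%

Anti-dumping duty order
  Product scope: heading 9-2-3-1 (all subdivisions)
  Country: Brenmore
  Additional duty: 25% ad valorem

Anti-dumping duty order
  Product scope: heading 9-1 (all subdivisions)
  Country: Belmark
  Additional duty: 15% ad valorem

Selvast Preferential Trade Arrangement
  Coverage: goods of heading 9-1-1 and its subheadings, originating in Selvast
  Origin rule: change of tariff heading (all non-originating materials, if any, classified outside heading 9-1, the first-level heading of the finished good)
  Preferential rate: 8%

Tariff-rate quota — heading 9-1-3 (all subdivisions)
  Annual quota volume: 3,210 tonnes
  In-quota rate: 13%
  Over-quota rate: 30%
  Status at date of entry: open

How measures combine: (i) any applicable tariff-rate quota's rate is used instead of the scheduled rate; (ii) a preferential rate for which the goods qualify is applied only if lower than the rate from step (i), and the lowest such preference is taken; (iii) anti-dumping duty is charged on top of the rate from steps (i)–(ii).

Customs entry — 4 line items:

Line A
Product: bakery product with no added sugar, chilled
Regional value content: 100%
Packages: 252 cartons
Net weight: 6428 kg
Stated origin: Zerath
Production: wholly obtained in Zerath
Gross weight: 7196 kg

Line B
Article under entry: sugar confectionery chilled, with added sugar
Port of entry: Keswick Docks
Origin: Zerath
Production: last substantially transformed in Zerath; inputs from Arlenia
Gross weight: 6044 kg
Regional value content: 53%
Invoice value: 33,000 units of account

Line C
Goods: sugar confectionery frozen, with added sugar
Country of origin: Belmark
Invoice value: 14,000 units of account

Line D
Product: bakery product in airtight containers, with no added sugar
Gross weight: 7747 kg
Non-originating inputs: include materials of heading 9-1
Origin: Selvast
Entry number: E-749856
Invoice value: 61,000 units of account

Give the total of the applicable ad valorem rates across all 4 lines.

90%

Line A: bakery product → 9-1; chilled → 9-1-3; with no added sugar → 9-1-3-1. Scheduled 19%. quota on 9-1-3 open → in-quota 13%; Zerath agreement on 9-1-2-2: 9-1-3-1 not covered; Zerath agreement on 9-2-3-2: 9-1-3-1 not covered. → 13%.
Line B: sugar confectionery → 9-2; chilled → 9-2-3; with added sugar → 9-2-3-2. Scheduled 29%. Zerath agreement on 9-1-2-2: 9-2-3-2 not covered; Zerath agreement on 9-2-3-2: not wholly obtained. → 29%.
Line C: sugar confectionery → 9-2; frozen → 9-2-2; with added sugar → 9-2-2-2. Scheduled 18%. No special measure applies. → 18%.
Line D: bakery product → 9-1; in airtight containers → 9-1-1; with no added sugar → 9-1-1-2. Scheduled 30%. Selvast agreement on 9-1-1: CTH not met. → 30%.
Sum: 13% + 29% + 18% + 30% = 90%.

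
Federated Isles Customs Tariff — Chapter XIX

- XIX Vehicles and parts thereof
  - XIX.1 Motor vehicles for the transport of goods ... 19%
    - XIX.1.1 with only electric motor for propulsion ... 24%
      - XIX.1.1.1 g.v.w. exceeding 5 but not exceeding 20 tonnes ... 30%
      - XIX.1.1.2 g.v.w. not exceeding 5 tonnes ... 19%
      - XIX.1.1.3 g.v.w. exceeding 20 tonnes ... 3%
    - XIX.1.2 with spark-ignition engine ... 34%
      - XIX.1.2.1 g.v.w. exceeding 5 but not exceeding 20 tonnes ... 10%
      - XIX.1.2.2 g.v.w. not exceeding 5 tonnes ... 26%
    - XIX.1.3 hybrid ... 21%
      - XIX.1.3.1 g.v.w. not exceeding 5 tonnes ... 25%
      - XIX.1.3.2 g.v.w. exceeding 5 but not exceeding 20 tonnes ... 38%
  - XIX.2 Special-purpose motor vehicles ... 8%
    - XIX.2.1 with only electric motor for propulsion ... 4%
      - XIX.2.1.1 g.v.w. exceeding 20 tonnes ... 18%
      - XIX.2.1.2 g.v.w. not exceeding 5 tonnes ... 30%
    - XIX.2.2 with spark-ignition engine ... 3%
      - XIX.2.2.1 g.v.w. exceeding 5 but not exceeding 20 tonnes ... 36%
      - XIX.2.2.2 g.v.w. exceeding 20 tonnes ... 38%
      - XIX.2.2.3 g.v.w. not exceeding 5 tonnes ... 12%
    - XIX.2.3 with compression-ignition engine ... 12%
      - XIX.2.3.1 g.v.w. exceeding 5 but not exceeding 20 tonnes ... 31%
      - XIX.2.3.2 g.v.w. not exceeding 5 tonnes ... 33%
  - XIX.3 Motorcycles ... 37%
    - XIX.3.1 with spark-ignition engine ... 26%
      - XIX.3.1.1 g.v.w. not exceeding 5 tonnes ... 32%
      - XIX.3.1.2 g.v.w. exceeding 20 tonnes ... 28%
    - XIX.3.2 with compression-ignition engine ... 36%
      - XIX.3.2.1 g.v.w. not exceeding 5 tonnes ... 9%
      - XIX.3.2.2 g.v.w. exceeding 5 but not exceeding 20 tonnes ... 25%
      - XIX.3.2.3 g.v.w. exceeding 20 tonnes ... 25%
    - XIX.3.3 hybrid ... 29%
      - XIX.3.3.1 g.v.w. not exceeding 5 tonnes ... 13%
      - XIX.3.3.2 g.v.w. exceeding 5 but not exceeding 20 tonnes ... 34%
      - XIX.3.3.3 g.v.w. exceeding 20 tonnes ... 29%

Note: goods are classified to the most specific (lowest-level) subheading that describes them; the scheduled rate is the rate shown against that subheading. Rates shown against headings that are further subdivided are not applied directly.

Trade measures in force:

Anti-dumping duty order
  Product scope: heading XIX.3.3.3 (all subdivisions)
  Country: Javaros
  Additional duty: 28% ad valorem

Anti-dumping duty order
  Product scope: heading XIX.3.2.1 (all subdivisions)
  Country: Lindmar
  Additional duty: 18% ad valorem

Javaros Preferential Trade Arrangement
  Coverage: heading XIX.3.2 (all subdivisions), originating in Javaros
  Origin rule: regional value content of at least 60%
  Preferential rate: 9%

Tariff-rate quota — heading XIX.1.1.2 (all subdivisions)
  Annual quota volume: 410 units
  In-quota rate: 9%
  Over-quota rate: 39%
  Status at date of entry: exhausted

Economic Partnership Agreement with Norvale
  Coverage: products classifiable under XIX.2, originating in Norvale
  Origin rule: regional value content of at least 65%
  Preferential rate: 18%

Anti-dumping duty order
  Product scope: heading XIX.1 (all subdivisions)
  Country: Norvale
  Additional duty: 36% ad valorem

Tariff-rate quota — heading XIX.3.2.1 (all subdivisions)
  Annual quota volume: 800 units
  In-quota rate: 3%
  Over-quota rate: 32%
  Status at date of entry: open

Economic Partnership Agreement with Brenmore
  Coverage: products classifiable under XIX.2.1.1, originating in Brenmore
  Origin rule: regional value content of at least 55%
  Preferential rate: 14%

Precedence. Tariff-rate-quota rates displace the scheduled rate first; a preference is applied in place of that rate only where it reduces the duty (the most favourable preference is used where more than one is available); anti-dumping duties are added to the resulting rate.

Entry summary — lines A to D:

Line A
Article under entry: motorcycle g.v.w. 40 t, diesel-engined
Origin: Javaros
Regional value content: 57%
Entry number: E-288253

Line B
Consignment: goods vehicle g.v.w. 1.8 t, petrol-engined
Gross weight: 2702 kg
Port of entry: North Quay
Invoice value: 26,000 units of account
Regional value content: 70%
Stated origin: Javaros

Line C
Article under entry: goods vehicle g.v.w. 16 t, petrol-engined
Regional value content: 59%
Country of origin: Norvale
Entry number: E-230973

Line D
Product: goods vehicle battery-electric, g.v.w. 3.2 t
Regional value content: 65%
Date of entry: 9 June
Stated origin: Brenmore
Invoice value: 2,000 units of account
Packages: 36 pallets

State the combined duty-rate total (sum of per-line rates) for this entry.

Line A: motorcycle → XIX.3; diesel-engined → XIX.3.2; g.v.w. 40 t → XIX.3.2.3. Scheduled 25%. Javaros agreement on XIX.3.2: RVC < 60%. → 25%.
Line B: goods vehicle → XIX.1; petrol-engined → XIX.1.2; g.v.w. 1.8 t → XIX.1.2.2. Scheduled 26%. Javaros agreement on XIX.3.2: XIX.1.2.2 not covered. → 26%.
Line C: goods vehicle → XIX.1; petrol-engined → XIX.1.2; g.v.w. 16 t → XIX.1.2.1. Scheduled 10%. Norvale agreement on XIX.2: XIX.1.2.1 not covered; anti-dumping (Norvale, XIX.1): +36%; total 10% + 36% = 46%. → 46%.
Line D: goods vehicle → XIX.1; battery-electric → XIX.1.1; g.v.w. 3.2 t → XIX.1.1.2. Scheduled 19%. quota on XIX.1.1.2 exhausted → over-quota 39%; Brenmore agreement on XIX.2.1.1: XIX.1.1.2 not covered. → 39%.
Sum: 25% + 26% + 46% + 39% = 136%.

136%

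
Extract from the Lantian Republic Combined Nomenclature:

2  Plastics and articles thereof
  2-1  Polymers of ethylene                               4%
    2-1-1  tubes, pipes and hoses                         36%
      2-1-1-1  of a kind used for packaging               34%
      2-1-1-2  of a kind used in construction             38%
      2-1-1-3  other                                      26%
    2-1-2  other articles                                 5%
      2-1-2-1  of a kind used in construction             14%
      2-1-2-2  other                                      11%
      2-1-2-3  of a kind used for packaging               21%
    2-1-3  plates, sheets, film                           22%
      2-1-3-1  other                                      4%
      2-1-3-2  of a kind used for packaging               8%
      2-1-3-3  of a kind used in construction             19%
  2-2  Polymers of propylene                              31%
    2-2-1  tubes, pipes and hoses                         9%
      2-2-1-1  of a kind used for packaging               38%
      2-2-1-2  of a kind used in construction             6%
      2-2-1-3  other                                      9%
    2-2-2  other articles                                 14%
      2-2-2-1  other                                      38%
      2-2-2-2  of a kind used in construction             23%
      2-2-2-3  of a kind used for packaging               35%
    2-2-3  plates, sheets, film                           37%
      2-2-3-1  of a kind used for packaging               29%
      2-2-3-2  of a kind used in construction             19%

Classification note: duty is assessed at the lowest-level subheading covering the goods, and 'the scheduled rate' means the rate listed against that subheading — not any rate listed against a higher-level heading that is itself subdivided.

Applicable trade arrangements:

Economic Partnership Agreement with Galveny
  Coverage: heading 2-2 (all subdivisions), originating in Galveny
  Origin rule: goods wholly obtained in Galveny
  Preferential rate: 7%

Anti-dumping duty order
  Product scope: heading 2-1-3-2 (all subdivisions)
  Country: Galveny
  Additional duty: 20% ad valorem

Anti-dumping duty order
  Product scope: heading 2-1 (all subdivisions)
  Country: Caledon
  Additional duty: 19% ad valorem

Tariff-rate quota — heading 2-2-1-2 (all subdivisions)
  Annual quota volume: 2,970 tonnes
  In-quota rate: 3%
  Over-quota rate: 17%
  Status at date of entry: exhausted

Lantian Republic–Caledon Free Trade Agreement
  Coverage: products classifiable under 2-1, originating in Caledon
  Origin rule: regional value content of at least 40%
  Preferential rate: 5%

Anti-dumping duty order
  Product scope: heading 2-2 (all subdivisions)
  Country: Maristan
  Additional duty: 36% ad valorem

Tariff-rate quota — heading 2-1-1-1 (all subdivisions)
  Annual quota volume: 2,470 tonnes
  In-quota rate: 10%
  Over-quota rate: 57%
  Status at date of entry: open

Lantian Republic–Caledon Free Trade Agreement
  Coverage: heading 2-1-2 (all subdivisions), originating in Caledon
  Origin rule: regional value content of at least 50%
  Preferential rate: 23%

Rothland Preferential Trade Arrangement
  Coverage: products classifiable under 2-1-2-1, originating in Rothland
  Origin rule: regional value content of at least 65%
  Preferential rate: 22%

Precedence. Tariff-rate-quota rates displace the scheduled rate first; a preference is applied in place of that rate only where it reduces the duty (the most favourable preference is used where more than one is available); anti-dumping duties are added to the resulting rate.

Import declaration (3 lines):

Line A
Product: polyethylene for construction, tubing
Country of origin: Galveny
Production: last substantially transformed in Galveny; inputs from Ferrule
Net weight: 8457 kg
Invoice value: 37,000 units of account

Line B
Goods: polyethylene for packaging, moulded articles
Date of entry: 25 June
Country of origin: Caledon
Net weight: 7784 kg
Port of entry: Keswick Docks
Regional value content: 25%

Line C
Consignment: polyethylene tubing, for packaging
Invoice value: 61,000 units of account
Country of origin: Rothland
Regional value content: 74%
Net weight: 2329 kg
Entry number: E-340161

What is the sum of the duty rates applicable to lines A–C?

88%

Line A: polyethylene → 2-1; tubing → 2-1-1; for construction → 2-1-1-2. Scheduled 38%. Galveny agreement on 2-2: 2-1-1-2 not covered. → 38%.
Line B: polyethylene → 2-1; moulded articles → 2-1-2; for packaging → 2-1-2-3. Scheduled 21%. Caledon agreement on 2-1: RVC < 40%; Caledon agreement on 2-1-2: RVC < 50%; anti-dumping (Caledon, 2-1): +19%; total 21% + 19% = 40%. → 40%.
Line C: polyethylene → 2-1; tubing → 2-1-1; for packaging → 2-1-1-1. Scheduled 34%. quota on 2-1-1-1 open → in-quota 10%; Rothland agreement on 2-1-2-1: 2-1-1-1 not covered. → 10%.
Sum: 38% + 40% + 10% = 88%.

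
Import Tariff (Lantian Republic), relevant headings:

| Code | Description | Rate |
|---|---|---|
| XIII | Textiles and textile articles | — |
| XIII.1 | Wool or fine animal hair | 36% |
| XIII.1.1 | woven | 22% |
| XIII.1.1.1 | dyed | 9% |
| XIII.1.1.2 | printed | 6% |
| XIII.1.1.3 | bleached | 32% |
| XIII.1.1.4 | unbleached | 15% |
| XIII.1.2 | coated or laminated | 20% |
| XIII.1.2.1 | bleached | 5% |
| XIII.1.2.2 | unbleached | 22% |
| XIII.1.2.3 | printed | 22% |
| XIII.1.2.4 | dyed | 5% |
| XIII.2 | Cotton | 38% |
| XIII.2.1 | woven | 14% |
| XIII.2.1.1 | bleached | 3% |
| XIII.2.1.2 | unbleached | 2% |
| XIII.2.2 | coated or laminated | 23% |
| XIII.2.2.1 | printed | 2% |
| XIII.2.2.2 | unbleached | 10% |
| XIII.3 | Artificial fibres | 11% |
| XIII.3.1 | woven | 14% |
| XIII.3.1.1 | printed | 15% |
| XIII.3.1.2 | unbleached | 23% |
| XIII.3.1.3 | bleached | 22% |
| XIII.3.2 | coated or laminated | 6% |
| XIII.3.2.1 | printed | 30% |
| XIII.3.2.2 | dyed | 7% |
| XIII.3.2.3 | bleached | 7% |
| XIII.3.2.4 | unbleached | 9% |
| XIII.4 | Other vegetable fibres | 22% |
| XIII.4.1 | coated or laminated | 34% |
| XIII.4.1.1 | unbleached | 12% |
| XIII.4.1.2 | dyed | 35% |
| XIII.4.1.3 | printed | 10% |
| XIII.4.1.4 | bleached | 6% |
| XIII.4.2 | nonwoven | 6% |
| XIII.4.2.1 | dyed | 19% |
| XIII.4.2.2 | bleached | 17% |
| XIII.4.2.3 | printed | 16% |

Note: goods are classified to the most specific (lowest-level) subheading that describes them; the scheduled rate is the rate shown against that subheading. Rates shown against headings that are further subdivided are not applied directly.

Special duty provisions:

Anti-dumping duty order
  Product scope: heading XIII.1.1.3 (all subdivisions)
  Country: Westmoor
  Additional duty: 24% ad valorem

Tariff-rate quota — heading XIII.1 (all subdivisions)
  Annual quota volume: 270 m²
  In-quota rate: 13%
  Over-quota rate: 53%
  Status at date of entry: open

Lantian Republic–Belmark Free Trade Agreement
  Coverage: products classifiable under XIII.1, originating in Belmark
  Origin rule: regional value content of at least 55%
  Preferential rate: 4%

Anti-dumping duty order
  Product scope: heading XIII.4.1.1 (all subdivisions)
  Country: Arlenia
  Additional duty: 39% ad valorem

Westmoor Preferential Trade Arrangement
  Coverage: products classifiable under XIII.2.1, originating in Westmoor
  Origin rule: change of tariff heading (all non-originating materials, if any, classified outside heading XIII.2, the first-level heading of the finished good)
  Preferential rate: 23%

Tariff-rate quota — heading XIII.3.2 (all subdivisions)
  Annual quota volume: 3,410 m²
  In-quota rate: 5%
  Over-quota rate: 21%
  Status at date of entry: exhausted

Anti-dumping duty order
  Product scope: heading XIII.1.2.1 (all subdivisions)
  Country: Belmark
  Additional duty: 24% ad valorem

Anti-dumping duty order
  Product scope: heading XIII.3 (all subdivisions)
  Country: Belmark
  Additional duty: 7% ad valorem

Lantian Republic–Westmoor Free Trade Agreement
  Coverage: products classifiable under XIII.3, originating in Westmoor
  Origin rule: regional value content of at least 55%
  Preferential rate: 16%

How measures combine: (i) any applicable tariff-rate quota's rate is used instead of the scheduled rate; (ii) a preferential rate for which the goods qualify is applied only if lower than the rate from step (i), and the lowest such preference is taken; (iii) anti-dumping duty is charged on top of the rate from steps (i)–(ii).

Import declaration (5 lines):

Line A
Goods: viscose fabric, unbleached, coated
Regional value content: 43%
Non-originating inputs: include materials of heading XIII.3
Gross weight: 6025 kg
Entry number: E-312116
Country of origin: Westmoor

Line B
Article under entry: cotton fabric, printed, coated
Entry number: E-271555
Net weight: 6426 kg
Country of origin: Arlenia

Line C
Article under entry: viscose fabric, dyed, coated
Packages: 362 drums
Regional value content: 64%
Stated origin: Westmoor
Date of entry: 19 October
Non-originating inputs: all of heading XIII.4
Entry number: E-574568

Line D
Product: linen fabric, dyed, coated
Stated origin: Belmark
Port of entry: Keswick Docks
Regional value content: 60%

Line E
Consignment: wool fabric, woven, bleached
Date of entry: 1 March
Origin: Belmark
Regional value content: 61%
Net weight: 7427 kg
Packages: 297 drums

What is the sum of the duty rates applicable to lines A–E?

Line A: viscose → XIII.3; coated → XIII.3.2; unbleached → XIII.3.2.4. Scheduled 9%. quota on XIII.3.2 exhausted → over-quota 21%; Westmoor agreement on XIII.2.1: XIII.3.2.4 not covered; Westmoor agreement on XIII.3: RVC < 55%. → 21%.
Line B: cotton → XIII.2; coated → XIII.2.2; printed → XIII.2.2.1. Scheduled 2%. No special measure applies. → 2%.
Line C: viscose → XIII.3; coated → XIII.3.2; dyed → XIII.3.2.2. Scheduled 7%. quota on XIII.3.2 exhausted → over-quota 21%; Westmoor agreement on XIII.2.1: XIII.3.2.2 not covered; Westmoor agreement on XIII.3: RVC ≥ 55% → 16% available; preferential 16%. → 16%.
Line D: linen → XIII.4; coated → XIII.4.1; dyed → XIII.4.1.2. Scheduled 35%. Belmark agreement on XIII.1: XIII.4.1.2 not covered. → 35%.
Line E: wool → XIII.1; woven → XIII.1.1; bleached → XIII.1.1.3. Scheduled 32%. quota on XIII.1 open → in-quota 13%; Belmark agreement on XIII.1: RVC ≥ 55% → 4% available; preferential 4%. → 4%.
Sum: 21% + 2% + 16% + 35% + 4% = 78%.

78%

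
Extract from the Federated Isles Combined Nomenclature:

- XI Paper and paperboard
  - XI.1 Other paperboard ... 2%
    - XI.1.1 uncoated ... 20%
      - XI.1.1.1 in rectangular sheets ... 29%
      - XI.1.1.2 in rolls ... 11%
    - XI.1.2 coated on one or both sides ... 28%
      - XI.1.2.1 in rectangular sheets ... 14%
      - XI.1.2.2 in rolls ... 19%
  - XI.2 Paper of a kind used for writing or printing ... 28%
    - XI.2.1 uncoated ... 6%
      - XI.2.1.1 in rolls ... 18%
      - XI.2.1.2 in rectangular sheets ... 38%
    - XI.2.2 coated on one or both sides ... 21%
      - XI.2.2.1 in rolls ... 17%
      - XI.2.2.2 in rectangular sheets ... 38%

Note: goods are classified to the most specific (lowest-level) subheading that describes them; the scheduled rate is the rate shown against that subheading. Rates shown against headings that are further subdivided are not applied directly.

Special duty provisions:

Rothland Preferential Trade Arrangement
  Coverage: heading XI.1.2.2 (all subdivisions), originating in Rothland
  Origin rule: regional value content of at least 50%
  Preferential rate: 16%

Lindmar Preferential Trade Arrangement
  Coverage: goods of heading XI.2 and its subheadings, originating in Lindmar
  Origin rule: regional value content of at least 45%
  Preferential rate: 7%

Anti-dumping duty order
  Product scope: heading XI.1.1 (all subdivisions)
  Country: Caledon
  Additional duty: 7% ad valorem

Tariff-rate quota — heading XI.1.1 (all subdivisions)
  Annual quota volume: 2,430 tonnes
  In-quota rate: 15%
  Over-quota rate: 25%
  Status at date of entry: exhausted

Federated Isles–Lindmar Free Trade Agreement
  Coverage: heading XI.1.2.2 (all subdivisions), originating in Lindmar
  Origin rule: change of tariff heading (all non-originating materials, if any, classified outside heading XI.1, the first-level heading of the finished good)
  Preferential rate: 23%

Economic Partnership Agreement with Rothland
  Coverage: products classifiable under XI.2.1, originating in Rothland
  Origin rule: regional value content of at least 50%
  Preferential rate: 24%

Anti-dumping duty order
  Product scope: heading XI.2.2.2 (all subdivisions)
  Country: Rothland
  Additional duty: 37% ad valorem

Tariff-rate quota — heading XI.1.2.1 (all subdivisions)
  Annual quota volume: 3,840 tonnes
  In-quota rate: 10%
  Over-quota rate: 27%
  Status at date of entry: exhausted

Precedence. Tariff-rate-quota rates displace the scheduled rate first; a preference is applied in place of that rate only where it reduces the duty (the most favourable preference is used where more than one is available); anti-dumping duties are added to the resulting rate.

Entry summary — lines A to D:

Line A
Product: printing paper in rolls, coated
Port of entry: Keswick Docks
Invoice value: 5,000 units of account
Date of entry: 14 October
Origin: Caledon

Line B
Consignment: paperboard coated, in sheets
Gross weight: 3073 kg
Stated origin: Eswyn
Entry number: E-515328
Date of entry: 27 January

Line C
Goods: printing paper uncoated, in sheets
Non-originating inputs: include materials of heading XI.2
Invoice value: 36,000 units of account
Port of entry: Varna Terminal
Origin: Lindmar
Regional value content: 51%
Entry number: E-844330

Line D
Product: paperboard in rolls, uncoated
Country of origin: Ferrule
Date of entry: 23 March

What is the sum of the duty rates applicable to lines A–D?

76%

Line A: printing paper → XI.2; coated → XI.2.2; in rolls → XI.2.2.1. Scheduled 17%. No special measure applies. → 17%.
Line B: paperboard → XI.1; coated → XI.1.2; in sheets → XI.1.2.1. Scheduled 14%. quota on XI.1.2.1 exhausted → over-quota 27%. → 27%.
Line C: printing paper → XI.2; uncoated → XI.2.1; in sheets → XI.2.1.2. Scheduled 38%. Lindmar agreement on XI.2: RVC ≥ 45% → 7% available; Lindmar agreement on XI.1.2.2: XI.2.1.2 not covered; preferential 7%. → 7%.
Line D: paperboard → XI.1; uncoated → XI.1.1; in rolls → XI.1.1.2. Scheduled 11%. quota on XI.1.1 exhausted → over-quota 25%. → 25%.
Sum: 17% + 27% + 7% + 25% = 76%.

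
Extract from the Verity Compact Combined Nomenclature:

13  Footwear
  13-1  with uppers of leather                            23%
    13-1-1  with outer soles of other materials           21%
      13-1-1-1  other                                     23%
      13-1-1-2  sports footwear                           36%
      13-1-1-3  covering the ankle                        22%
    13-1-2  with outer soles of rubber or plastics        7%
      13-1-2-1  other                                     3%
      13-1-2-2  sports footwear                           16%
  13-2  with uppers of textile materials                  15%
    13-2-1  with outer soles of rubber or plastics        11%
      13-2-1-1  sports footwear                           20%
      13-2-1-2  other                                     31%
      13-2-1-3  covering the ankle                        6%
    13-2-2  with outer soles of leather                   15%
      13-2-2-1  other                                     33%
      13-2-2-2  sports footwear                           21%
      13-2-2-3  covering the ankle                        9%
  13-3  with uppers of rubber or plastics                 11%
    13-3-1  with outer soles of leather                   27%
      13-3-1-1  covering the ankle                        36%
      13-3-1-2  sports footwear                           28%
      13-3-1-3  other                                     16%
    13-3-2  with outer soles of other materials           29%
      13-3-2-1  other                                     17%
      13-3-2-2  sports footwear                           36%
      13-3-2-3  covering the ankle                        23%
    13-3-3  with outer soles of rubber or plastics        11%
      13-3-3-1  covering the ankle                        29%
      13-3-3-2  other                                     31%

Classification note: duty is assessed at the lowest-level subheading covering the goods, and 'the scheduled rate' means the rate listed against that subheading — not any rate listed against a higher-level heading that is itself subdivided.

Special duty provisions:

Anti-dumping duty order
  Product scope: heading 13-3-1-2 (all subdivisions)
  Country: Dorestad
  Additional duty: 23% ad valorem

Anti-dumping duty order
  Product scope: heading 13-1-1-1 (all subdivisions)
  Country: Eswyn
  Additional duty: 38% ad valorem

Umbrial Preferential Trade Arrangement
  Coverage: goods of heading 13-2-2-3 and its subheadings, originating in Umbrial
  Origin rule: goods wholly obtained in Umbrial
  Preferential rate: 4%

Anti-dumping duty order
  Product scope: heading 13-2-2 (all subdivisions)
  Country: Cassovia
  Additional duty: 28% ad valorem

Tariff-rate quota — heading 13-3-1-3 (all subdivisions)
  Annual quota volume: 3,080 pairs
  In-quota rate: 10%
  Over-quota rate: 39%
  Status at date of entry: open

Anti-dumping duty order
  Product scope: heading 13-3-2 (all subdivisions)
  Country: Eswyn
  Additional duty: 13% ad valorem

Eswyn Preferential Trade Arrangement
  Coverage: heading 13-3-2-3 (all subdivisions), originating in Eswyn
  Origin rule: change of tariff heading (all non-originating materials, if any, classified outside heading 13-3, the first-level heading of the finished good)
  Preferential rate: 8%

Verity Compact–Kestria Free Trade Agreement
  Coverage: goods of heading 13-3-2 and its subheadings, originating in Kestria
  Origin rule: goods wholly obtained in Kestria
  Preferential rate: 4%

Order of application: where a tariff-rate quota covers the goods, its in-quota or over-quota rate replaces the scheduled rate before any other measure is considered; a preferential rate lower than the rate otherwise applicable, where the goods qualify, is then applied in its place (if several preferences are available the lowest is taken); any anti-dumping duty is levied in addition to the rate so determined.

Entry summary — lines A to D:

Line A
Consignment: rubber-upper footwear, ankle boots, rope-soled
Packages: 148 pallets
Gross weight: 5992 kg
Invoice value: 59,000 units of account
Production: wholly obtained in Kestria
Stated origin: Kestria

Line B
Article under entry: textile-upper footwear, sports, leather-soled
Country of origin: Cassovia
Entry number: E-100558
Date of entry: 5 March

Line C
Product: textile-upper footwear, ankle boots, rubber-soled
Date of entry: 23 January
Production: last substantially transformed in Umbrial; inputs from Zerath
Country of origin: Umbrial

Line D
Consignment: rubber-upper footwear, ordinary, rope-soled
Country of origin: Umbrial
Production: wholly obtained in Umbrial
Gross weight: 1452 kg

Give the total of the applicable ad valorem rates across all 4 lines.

76%

Line A: rubber-upper → 13-3; rope-soled → 13-3-2; ankle boots → 13-3-2-3. Scheduled 23%. Kestria agreement on 13-3-2: wholly obtained → 4% available; preferential 4%. → 4%.
Line B: textile-upper → 13-2; leather-soled → 13-2-2; sports → 13-2-2-2. Scheduled 21%. anti-dumping (Cassovia, 13-2-2): +28%; total 21% + 28% = 49%. → 49%.
Line C: textile-upper → 13-2; rubber-soled → 13-2-1; ankle boots → 13-2-1-3. Scheduled 6%. Umbrial agreement on 13-2-2-3: 13-2-1-3 not covered. → 6%.
Line D: rubber-upper → 13-3; rope-soled → 13-3-2; ordinary → 13-3-2-1. Scheduled 17%. Umbrial agreement on 13-2-2-3: 13-3-2-1 not covered. → 17%.
Sum: 4% + 49% + 6% + 17% = 76%.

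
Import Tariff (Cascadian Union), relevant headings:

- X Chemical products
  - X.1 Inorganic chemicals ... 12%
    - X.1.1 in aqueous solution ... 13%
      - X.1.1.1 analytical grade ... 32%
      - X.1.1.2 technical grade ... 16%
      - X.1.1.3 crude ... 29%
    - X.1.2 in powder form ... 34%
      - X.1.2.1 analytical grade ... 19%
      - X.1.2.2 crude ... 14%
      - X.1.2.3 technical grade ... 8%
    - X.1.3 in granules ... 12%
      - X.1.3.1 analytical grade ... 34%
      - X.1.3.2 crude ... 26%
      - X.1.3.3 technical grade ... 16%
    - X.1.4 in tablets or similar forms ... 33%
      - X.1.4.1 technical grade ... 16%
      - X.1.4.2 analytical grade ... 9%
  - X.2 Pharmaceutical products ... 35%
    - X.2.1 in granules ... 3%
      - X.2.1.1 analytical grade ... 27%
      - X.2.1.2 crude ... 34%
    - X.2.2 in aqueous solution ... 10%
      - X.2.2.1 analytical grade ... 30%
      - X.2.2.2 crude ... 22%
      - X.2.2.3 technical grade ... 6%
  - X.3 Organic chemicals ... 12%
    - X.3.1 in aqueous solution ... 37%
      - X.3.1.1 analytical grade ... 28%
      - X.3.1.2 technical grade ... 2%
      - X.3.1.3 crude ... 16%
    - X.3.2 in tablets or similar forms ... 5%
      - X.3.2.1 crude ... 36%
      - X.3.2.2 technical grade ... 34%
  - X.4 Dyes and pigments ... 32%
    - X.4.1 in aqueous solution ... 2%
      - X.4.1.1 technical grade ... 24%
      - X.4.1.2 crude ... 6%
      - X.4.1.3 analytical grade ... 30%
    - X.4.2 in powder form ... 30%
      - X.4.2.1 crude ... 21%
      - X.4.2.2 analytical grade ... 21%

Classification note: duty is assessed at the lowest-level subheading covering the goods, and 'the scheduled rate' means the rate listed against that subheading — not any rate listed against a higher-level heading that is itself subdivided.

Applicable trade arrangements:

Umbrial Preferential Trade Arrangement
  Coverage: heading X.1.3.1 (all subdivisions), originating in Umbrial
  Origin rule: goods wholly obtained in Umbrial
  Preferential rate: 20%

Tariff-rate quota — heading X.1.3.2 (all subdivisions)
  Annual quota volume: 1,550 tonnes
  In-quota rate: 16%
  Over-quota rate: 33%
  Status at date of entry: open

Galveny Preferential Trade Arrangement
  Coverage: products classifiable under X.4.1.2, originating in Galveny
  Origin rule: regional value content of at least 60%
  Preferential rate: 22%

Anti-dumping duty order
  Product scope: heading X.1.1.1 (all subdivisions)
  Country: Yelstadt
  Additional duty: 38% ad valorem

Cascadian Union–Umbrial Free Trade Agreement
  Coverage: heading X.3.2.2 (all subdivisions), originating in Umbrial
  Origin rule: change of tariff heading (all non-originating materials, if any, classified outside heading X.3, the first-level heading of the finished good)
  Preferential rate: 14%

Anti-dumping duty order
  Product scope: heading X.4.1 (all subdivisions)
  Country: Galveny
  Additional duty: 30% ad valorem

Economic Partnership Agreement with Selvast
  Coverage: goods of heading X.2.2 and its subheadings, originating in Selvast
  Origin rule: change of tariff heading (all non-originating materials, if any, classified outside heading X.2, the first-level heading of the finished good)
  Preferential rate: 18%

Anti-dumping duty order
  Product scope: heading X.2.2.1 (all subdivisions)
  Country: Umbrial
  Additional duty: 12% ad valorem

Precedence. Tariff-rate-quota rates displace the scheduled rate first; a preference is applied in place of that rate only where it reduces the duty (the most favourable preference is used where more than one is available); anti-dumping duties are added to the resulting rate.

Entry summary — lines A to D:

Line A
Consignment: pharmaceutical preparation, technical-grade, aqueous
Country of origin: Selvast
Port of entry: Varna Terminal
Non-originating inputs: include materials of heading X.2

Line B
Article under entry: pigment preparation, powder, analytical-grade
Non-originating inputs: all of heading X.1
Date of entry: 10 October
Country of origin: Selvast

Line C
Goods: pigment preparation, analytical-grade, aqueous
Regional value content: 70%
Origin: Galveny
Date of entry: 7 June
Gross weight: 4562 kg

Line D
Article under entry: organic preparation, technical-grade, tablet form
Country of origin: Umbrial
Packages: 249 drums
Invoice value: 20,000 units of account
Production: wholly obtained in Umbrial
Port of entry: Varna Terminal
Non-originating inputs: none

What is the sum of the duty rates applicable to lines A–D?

101%

Line A: pharmaceutical → X.2; aqueous → X.2.2; technical-grade → X.2.2.3. Scheduled 6%. Selvast agreement on X.2.2: CTH not met. → 6%.
Line B: pigment → X.4; powder → X.4.2; analytical-grade → X.4.2.2. Scheduled 21%. Selvast agreement on X.2.2: X.4.2.2 not covered. → 21%.
Line C: pigment → X.4; aqueous → X.4.1; analytical-grade → X.4.1.3. Scheduled 30%. Galveny agreement on X.4.1.2: X.4.1.3 not covered; anti-dumping (Galveny, X.4.1): +30%; total 30% + 30% = 60%. → 60%.
Line D: organic → X.3; tablet form → X.3.2; technical-grade → X.3.2.2. Scheduled 34%. Umbrial agreement on X.1.3.1: X.3.2.2 not covered; Umbrial agreement on X.3.2.2: CTH met → 14% available; preferential 14%. → 14%.
Sum: 6% + 21% + 60% + 14% = 101%.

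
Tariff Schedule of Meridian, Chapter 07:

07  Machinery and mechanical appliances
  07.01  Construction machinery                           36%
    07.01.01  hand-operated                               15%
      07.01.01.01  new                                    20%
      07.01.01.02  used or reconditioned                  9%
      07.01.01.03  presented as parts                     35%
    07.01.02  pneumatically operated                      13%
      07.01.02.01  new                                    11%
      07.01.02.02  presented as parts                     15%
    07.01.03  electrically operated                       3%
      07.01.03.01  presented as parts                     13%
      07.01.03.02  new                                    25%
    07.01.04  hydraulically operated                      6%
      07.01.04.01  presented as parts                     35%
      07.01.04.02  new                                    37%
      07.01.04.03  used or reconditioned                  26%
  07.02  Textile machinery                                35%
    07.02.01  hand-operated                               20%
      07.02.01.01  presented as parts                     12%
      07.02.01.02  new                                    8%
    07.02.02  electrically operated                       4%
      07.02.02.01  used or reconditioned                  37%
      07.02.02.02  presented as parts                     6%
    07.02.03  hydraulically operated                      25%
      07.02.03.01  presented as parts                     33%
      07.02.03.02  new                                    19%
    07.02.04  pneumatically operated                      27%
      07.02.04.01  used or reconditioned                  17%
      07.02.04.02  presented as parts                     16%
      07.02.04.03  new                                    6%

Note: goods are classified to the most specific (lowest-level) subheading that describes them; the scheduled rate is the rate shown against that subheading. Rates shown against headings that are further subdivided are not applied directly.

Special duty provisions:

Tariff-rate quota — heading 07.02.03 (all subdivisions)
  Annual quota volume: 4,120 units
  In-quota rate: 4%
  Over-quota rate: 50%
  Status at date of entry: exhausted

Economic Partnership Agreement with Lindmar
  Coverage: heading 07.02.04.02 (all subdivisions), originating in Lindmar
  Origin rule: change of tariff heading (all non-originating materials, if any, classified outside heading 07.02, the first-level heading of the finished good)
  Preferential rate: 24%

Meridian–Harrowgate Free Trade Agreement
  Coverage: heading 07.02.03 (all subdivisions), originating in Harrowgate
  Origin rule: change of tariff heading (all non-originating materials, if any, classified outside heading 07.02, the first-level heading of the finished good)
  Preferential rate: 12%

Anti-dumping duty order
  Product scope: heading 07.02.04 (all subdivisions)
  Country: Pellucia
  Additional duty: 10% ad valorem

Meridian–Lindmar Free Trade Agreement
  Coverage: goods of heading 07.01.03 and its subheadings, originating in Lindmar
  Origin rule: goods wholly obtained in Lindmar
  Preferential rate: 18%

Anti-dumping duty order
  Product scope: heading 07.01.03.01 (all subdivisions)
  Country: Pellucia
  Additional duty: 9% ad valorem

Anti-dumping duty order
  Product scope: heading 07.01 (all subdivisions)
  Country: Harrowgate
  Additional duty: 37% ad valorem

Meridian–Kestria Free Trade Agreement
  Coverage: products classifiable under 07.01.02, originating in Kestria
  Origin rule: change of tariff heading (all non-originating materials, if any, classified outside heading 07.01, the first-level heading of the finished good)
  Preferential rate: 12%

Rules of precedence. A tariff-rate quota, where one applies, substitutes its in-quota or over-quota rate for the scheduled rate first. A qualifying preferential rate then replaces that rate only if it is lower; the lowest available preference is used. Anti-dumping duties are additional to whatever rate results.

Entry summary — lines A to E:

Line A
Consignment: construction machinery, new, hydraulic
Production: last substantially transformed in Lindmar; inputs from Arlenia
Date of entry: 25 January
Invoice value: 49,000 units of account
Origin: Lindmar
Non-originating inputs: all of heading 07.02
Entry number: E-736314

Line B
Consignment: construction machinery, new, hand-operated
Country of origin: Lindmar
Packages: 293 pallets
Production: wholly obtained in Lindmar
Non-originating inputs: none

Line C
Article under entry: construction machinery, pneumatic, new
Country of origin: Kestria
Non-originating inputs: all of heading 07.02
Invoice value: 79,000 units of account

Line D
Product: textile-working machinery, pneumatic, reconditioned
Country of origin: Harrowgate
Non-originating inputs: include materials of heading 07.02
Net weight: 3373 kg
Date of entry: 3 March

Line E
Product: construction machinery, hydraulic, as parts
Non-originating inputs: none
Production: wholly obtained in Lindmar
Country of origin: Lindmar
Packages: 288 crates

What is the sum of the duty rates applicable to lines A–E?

120%

Line A: construction → 07.01; hydraulic → 07.01.04; new → 07.01.04.02. Scheduled 37%. Lindmar agreement on 07.02.04.02: 07.01.04.02 not covered; Lindmar agreement on 07.01.03: 07.01.04.02 not covered. → 37%.
Line B: construction → 07.01; hand-operated → 07.01.01; new → 07.01.01.01. Scheduled 20%. Lindmar agreement on 07.02.04.02: 07.01.01.01 not covered; Lindmar agreement on 07.01.03: 07.01.01.01 not covered. → 20%.
Line C: construction → 07.01; pneumatic → 07.01.02; new → 07.01.02.01. Scheduled 11%. Kestria agreement on 07.01.02: CTH met → 12% available; preference 12% not lower than 11% → no reduction. → 11%.
Line D: textile-working → 07.02; pneumatic → 07.02.04; reconditioned → 07.02.04.01. Scheduled 17%. Harrowgate agreement on 07.02.03: 07.02.04.01 not covered. → 17%.
Line E: construction → 07.01; hydraulic → 07.01.04; as parts → 07.01.04.01. Scheduled 35%. Lindmar agreement on 07.02.04.02: 07.01.04.01 not covered; Lindmar agreement on 07.01.03: 07.01.04.01 not covered. → 35%.
Sum: 37% + 20% + 11% + 17% + 35% = 120%.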